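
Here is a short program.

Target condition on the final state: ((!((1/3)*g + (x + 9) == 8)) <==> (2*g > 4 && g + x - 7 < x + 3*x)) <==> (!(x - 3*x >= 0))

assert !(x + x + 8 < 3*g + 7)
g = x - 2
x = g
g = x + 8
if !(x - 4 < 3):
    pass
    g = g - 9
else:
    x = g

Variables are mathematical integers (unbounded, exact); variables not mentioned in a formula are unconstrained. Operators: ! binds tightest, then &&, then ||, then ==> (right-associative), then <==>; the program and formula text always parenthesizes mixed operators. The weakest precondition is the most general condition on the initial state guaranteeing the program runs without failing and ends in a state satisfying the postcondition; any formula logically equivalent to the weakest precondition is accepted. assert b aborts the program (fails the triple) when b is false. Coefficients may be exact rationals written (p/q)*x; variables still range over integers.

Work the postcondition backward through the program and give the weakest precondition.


Working backward. After the program, the postcondition ((!((1/3)*g + (x + 9) == 8)) <==> (2*g > 4 && g + x - 7 < x + 3*x)) <==> (!(x - 3*x >= 0)) must hold; in canonical form it is ((!((1/3)*g + x == -1)) <==> (2*g > 4 && g < 3*x + 7)) <==> (!(2*x <= 0)).
Then branch requires ((!((1/3)*g + x == 2)) <==> (2*g > 22 && g < 3*x + 16)) <==> (!(2*x <= 0)); else branch requires ((!((4/3)*g == -1)) <==> (2*g > 4 && 2*g > -7)) <==> (!(2*g <= 0)).
Before the if: ((!(x < 7)) ==> (((!((1/3)*g + x == 2)) <==> (2*g > 22 && g < 3*x + 16)) <==> (!(2*x <= 0)))) && (x < 7 ==> (((!((4/3)*g == -1)) <==> (2*g > 4 && 2*g > -7)) <==> (!(2*g <= 0))))
Before g := x + 8: ((!(x < 7)) ==> (((!((4/3)*x == -2/3)) <==> (2*x > 6 && 2*x > -8)) <==> (!(2*x <= 0)))) && (x < 7 ==> (((!((4/3)*x == -35/3)) <==> (2*x > -12 && 2*x > -23)) <==> (!(2*x <= -16))))
Before x := g: ((!(g < 7)) ==> (((!((4/3)*g == -2/3)) <==> (2*g > 6 && 2*g > -8)) <==> (!(2*g <= 0)))) && (g < 7 ==> (((!((4/3)*g == -35/3)) <==> (2*g > -12 && 2*g > -23)) <==> (!(2*g <= -16))))
Before g := x - 2: ((!(x < 9)) ==> (((!((4/3)*x == 2)) <==> (2*x > 10 && 2*x > -4)) <==> (!(2*x <= 4)))) && (x < 9 ==> (((!((4/3)*x == -9)) <==> (2*x > -8 && 2*x > -19)) <==> (!(2*x <= -12))))
Before assert !(x + x + 8 < 3*g + 7): (!(2*x < 3*g - 1)) && ((!(x < 9)) ==> (((!((4/3)*x == 2)) <==> (2*x > 10 && 2*x > -4)) <==> (!(2*x <= 4)))) && (x < 9 ==> (((!((4/3)*x == -9)) <==> (2*x > -8 && 2*x > -19)) <==> (!(2*x <= -12))))
Answer: WP = (!(2*x < 3*g - 1)) && ((!(x < 9)) ==> (((!((4/3)*x == 2)) <==> (2*x > 10 && 2*x > -4)) <==> (!(2*x <= 4)))) && (x < 9 ==> (((!((4/3)*x == -9)) <==> (2*x > -8 && 2*x > -19)) <==> (!(2*x <= -12))))


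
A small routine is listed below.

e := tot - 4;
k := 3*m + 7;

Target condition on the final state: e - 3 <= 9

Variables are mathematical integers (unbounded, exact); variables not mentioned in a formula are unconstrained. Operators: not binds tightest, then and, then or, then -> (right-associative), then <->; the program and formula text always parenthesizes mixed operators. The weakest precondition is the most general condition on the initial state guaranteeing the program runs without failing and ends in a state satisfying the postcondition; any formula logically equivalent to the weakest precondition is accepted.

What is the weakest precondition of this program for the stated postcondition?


Working backward. After the program, the postcondition e - 3 <= 9 must hold; in canonical form it is e <= 12.
Before k := 3*m + 7: e <= 12
Before e := tot - 4: tot <= 16
Answer: WP = tot <= 16


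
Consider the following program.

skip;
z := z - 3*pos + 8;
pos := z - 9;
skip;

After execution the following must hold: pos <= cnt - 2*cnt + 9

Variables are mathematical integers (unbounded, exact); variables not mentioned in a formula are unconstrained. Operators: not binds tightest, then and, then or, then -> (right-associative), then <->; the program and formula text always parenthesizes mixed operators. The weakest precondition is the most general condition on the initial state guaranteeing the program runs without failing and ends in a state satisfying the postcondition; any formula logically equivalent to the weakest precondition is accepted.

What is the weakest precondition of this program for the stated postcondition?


Working backward. After the program, the postcondition pos <= cnt - 2*cnt + 9 must hold; in canonical form it is cnt + pos <= 9.
Before skip: cnt + pos <= 9
Before pos := z - 9: cnt + z <= 18
Before z := z - 3*pos + 8: cnt + z <= 3*pos + 10
Before skip: cnt + z <= 3*pos + 10
Answer: WP = cnt + z <= 3*pos + 10


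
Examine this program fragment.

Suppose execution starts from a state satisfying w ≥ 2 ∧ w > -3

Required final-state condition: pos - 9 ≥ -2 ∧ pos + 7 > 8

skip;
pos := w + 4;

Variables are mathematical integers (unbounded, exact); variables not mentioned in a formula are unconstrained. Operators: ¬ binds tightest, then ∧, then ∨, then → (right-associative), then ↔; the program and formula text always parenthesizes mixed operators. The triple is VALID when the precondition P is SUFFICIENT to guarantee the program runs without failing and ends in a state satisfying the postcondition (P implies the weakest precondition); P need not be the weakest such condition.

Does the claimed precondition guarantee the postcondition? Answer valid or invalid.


Working backward. After the program, the postcondition pos - 9 ≥ -2 ∧ pos + 7 > 8 must hold; in canonical form it is pos ≥ 7 ∧ pos > 1.
Before pos := w + 4: w ≥ 3 ∧ w > -3
Before skip: w ≥ 3 ∧ w > -3
The weakest precondition is w ≥ 3 ∧ w > -3.
Check whether w ≥ 2 ∧ w > -3 implies it.
Countermodel: at the initial state w = 2, the precondition holds but the weakest precondition fails.
Answer: invalid


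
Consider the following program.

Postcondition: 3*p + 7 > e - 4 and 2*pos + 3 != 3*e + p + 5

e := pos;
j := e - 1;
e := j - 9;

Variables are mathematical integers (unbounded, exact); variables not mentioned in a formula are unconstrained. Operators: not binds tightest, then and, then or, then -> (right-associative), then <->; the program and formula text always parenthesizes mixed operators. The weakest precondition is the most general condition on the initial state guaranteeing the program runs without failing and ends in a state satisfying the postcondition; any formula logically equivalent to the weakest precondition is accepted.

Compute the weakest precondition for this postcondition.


Working backward. After the program, the postcondition 3*p + 7 > e - 4 and 2*pos + 3 != 3*e + p + 5 must hold; in canonical form it is 3*p > e - 11 and 2*pos != 3*e + p + 2.
Before e := j - 9: 3*p > j - 20 and 2*pos != 3*j + p - 25
Before j := e - 1: 3*p > e - 21 and 2*pos != 3*e + p - 28
Before e := pos: 3*p > pos - 21 and p + pos != 28
Answer: WP = 3*p > pos - 21 and p + pos != 28


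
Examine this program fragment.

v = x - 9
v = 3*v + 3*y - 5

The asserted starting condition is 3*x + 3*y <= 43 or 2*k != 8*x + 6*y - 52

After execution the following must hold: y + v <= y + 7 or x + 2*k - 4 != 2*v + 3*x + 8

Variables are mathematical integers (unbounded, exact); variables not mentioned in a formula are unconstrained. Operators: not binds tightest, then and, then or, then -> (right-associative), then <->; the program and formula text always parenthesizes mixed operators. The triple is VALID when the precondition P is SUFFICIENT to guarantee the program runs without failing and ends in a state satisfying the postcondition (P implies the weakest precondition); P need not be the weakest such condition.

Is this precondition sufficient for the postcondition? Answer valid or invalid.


Working backward. After the program, the postcondition y + v <= y + 7 or x + 2*k - 4 != 2*v + 3*x + 8 must hold; in canonical form it is v <= 7 or 2*k != 2*v + 2*x + 12.
Before v := 3*v + 3*y - 5: 3*v + 3*y <= 12 or 2*k != 6*v + 2*x + 6*y + 2
Before v := x - 9: 3*x + 3*y <= 39 or 2*k != 8*x + 6*y - 52
The weakest precondition is 3*x + 3*y <= 39 or 2*k != 8*x + 6*y - 52.
Check whether 3*x + 3*y <= 43 or 2*k != 8*x + 6*y - 52 implies it.
Countermodel: at the initial state k = 16, x = 0, y = 14, the precondition holds but the weakest precondition fails.
Answer: invalid


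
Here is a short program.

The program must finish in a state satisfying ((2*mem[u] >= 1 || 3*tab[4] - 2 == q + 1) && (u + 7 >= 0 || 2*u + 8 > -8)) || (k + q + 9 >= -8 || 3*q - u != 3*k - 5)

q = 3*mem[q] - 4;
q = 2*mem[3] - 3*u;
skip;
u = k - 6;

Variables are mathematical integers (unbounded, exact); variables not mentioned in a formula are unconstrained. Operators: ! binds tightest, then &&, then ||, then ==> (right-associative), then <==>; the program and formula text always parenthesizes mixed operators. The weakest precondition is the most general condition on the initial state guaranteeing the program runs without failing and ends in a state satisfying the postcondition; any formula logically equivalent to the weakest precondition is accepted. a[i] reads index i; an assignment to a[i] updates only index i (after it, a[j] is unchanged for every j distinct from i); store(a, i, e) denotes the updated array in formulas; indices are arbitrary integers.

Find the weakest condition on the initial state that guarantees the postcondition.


Working backward. After the program, the postcondition ((2*mem[u] >= 1 || 3*tab[4] - 2 == q + 1) && (u + 7 >= 0 || 2*u + 8 > -8)) || (k + q + 9 >= -8 || 3*q - u != 3*k - 5) must hold; in canonical form it is ((2*mem[u] >= 1 || 3*tab[4] == q + 3) && (u >= -7 || 2*u > -16)) || k + q >= -17 || 3*q != 3*k + u - 5.
Before u := k - 6: ((2*mem[k - 6] >= 1 || 3*tab[4] == q + 3) && (k >= -1 || 2*k > -4)) || k + q >= -17 || 3*q != 4*k - 11
Before skip: ((2*mem[k - 6] >= 1 || 3*tab[4] == q + 3) && (k >= -1 || 2*k > -4)) || k + q >= -17 || 3*q != 4*k - 11
Before q := 2*mem[3] - 3*u: ((2*mem[k - 6] >= 1 || 3*tab[4] + 3*u == 2*mem[3] + 3) && (k >= -1 || 2*k > -4)) || 2*mem[3] + k >= 3*u - 17 || 6*mem[3] != 4*k + 9*u - 11
Before q := 3*mem[q] - 4: ((2*mem[k - 6] >= 1 || 3*tab[4] + 3*u == 2*mem[3] + 3) && (k >= -1 || 2*k > -4)) || 2*mem[3] + k >= 3*u - 17 || 6*mem[3] != 4*k + 9*u - 11
Answer: WP = ((2*mem[k - 6] >= 1 || 3*tab[4] + 3*u == 2*mem[3] + 3) && (k >= -1 || 2*k > -4)) || 2*mem[3] + k >= 3*u - 17 || 6*mem[3] != 4*k + 9*u - 11


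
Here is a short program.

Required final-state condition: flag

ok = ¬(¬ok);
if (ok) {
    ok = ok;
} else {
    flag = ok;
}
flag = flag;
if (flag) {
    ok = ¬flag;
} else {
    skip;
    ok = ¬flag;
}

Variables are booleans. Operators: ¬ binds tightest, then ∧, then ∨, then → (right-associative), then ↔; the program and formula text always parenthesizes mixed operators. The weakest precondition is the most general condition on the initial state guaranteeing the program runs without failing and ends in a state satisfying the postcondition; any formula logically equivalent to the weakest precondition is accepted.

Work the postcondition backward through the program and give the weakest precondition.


Working backward. After the program, flag must hold.
Then branch requires flag; else branch requires flag.
Before the if: (¬flag) → flag
Before flag := flag: (¬flag) → flag
Then branch requires (¬flag) → flag; else branch requires (¬ok) → ok.
Before the if: (ok → ((¬flag) → flag)) ∧ ((¬ok) → ((¬ok) → ok))
Before ok := ¬(¬ok): (ok → ((¬flag) → flag)) ∧ ((¬ok) → ((¬ok) → ok))
Answer: WP = (ok → ((¬flag) → flag)) ∧ ((¬ok) → ((¬ok) → ok))


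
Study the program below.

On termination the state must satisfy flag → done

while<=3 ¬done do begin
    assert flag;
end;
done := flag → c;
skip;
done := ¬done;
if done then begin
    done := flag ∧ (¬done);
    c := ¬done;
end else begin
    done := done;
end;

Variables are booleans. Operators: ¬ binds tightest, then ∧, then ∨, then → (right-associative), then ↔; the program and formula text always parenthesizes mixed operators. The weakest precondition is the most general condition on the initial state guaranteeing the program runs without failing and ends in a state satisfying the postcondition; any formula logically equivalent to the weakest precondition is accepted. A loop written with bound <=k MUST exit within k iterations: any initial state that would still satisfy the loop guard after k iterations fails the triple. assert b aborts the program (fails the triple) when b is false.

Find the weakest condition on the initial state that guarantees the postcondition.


Working backward. After the program, flag → done must hold.
Then branch requires flag → (flag ∧ (¬done)); else branch requires flag → done.
Before the if: (done → (flag → (flag ∧ (¬done)))) ∧ ((¬done) → (flag → done))
Before done := ¬done: ((¬done) → (flag → (flag ∧ done))) ∧ (done → (flag → (¬done)))
Before skip: ((¬done) → (flag → (flag ∧ done))) ∧ (done → (flag → (¬done)))
Before done := flag → c: ((¬(flag → c)) → (flag → (flag ∧ (flag → c)))) ∧ ((flag → c) → (flag → (¬(flag → c))))
Before the loop (bound <=3), unroll the exhaustion recursion (WP_0 = exit-now case; WP_j = one more guarded iteration, up to j = 3):
  WP_0: done ∧ ((¬(flag → c)) → (flag → (flag ∧ (flag → c)))) ∧ ((flag → c) → (flag → (¬(flag → c))))
  WP_1: ((¬done) → (flag ∧ done ∧ ((¬(flag → c)) → (flag → (flag ∧ (flag → c)))) ∧ ((flag → c) → (flag → (¬(flag → c)))))) ∧ (done → (((¬(flag → c)) → (flag → (flag ∧ (flag → c)))) ∧ ((flag → c) → (flag → (¬(flag → c))))))
  WP_2: ((¬done) → (flag ∧ ((¬done) → (flag ∧ done ∧ ((¬(flag → c)) → (flag → (flag ∧ (flag → c)))) ∧ ((flag → c) → (flag → (¬(flag → c)))))) ∧ (done → (((¬(flag → c)) → (flag → (flag ∧ (flag → c)))) ∧ ((flag → c) → (flag → (¬(flag → c)))))))) ∧ (done → (((¬(flag → c)) → (flag → (flag ∧ (flag → c)))) ∧ ((flag → c) → (flag → (¬(flag → c))))))
  WP_3: ((¬done) → (flag ∧ ((¬done) → (flag ∧ ((¬done) → (flag ∧ done ∧ ((¬(flag → c)) → (flag → (flag ∧ (flag → c)))) ∧ ((flag → c) → (flag → (¬(flag → c)))))) ∧ (done → (((¬(flag → c)) → (flag → (flag ∧ (flag → c)))) ∧ ((flag → c) → (flag → (¬(flag → c)))))))) ∧ (done → (((¬(flag → c)) → (flag → (flag ∧ (flag → c)))) ∧ ((flag → c) → (flag → (¬(flag → c)))))))) ∧ (done → (((¬(flag → c)) → (flag → (flag ∧ (flag → c)))) ∧ ((flag → c) → (flag → (¬(flag → c))))))
So before the loop: ((¬done) → (flag ∧ ((¬done) → (flag ∧ ((¬done) → (flag ∧ done ∧ ((¬(flag → c)) → (flag → (flag ∧ (flag → c)))) ∧ ((flag → c) → (flag → (¬(flag → c)))))) ∧ (done → (((¬(flag → c)) → (flag → (flag ∧ (flag → c)))) ∧ ((flag → c) → (flag → (¬(flag → c)))))))) ∧ (done → (((¬(flag → c)) → (flag → (flag ∧ (flag → c)))) ∧ ((flag → c) → (flag → (¬(flag → c)))))))) ∧ (done → (((¬(flag → c)) → (flag → (flag ∧ (flag → c)))) ∧ ((flag → c) → (flag → (¬(flag → c))))))
Answer: WP = ((¬done) → (flag ∧ ((¬done) → (flag ∧ ((¬done) → (flag ∧ done ∧ ((¬(flag → c)) → (flag → (flag ∧ (flag → c)))) ∧ ((flag → c) → (flag → (¬(flag → c)))))) ∧ (done → (((¬(flag → c)) → (flag → (flag ∧ (flag → c)))) ∧ ((flag → c) → (flag → (¬(flag → c)))))))) ∧ (done → (((¬(flag → c)) → (flag → (flag ∧ (flag → c)))) ∧ ((flag → c) → (flag → (¬(flag → c)))))))) ∧ (done → (((¬(flag → c)) → (flag → (flag ∧ (flag → c)))) ∧ ((flag → c) → (flag → (¬(flag → c))))))


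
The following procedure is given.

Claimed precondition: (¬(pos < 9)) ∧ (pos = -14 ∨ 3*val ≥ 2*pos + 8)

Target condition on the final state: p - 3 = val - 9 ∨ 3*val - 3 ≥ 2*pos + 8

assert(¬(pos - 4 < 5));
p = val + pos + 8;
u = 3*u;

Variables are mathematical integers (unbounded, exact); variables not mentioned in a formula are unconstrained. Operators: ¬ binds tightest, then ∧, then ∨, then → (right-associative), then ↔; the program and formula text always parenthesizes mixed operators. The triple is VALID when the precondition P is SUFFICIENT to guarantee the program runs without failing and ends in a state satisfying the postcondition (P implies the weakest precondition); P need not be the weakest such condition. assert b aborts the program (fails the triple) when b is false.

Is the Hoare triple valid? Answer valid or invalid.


Working backward. After the program, the postcondition p - 3 = val - 9 ∨ 3*val - 3 ≥ 2*pos + 8 must hold; in canonical form it is p = val - 6 ∨ 3*val ≥ 2*pos + 11.
Before u := 3*u: p = val - 6 ∨ 3*val ≥ 2*pos + 11
Before p := val + pos + 8: pos = -14 ∨ 3*val ≥ 2*pos + 11
Before assert ¬(pos - 4 < 5): (¬(pos < 9)) ∧ (pos = -14 ∨ 3*val ≥ 2*pos + 11)
The weakest precondition is (¬(pos < 9)) ∧ (pos = -14 ∨ 3*val ≥ 2*pos + 11).
Check whether (¬(pos < 9)) ∧ (pos = -14 ∨ 3*val ≥ 2*pos + 8) implies it.
Countermodel: at the initial state pos = 11, val = 10, the precondition holds but the weakest precondition fails.
Answer: invalid


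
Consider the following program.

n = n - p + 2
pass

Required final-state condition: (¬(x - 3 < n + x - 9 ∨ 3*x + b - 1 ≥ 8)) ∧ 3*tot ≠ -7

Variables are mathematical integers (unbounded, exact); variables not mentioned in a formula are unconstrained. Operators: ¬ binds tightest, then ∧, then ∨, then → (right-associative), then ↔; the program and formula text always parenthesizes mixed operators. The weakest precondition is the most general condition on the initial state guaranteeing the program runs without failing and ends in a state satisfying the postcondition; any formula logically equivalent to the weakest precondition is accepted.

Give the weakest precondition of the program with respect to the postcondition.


Working backward. After the program, the postcondition (¬(x - 3 < n + x - 9 ∨ 3*x + b - 1 ≥ 8)) ∧ 3*tot ≠ -7 must hold; in canonical form it is (¬(n > 6 ∨ b + 3*x ≥ 9)) ∧ 3*tot ≠ -7.
Before skip: (¬(n > 6 ∨ b + 3*x ≥ 9)) ∧ 3*tot ≠ -7
Before n := n - p + 2: (¬(n > p + 4 ∨ b + 3*x ≥ 9)) ∧ 3*tot ≠ -7
Answer: WP = (¬(n > p + 4 ∨ b + 3*x ≥ 9)) ∧ 3*tot ≠ -7


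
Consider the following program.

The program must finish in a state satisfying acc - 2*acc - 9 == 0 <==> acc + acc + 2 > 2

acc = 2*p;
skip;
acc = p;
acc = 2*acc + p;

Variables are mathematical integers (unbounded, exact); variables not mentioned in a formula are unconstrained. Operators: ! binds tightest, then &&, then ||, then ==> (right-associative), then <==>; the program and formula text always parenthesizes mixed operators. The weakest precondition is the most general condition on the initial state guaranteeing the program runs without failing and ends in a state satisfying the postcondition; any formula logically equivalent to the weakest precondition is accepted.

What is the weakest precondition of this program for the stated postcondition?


Working backward. After the program, the postcondition acc - 2*acc - 9 == 0 <==> acc + acc + 2 > 2 must hold; in canonical form it is acc == -9 <==> 2*acc > 0.
Before acc := 2*acc + p: 2*acc + p == -9 <==> 4*acc + 2*p > 0
Before acc := p: 3*p == -9 <==> 6*p > 0
Before skip: 3*p == -9 <==> 6*p > 0
Before acc := 2*p: 3*p == -9 <==> 6*p > 0
Answer: WP = 3*p == -9 <==> 6*p > 0


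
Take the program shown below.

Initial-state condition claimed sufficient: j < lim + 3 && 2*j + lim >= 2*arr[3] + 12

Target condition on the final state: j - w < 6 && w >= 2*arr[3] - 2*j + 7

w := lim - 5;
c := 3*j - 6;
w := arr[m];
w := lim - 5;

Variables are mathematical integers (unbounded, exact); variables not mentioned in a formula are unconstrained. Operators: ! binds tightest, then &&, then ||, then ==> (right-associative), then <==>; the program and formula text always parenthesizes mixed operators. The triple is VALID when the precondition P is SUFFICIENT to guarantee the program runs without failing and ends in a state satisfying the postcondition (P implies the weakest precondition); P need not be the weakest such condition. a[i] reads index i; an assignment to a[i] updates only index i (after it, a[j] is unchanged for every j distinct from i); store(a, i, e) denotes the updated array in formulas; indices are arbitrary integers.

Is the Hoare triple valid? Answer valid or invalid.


Working backward. After the program, the postcondition j - w < 6 && w >= 2*arr[3] - 2*j + 7 must hold; in canonical form it is j < w + 6 && 2*j + w >= 2*arr[3] + 7.
Before w := lim - 5: j < lim + 1 && 2*j + lim >= 2*arr[3] + 12
Before w := arr[m]: j < lim + 1 && 2*j + lim >= 2*arr[3] + 12
Before c := 3*j - 6: j < lim + 1 && 2*j + lim >= 2*arr[3] + 12
Before w := lim - 5: j < lim + 1 && 2*j + lim >= 2*arr[3] + 12
The weakest precondition is j < lim + 1 && 2*j + lim >= 2*arr[3] + 12.
Check whether j < lim + 3 && 2*j + lim >= 2*arr[3] + 12 implies it.
Countermodel: at the initial state arr = {[3] = -7, elsewhere -7}, j = 0, lim = -1, the precondition holds but the weakest precondition fails.
Answer: invalid


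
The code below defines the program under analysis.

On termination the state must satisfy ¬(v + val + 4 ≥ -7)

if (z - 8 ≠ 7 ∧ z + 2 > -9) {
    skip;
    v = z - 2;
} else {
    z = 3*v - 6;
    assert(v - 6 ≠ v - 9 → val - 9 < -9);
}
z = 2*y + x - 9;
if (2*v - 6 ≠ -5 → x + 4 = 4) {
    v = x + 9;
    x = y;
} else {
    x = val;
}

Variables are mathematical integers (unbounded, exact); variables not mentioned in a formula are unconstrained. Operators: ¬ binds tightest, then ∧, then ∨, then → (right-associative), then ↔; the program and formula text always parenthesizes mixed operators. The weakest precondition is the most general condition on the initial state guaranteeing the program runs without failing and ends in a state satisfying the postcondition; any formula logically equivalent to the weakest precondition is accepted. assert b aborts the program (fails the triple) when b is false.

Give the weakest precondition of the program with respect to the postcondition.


Working backward. After the program, the postcondition ¬(v + val + 4 ≥ -7) must hold; in canonical form it is ¬(v + val ≥ -11).
Then branch requires ¬(val + x ≥ -20); else branch requires ¬(v + val ≥ -11).
Before the if: ((2*v ≠ 1 → x = 0) → (¬(val + x ≥ -20))) ∧ ((¬(2*v ≠ 1 → x = 0)) → (¬(v + val ≥ -11)))
Before z := 2*y + x - 9: ((2*v ≠ 1 → x = 0) → (¬(val + x ≥ -20))) ∧ ((¬(2*v ≠ 1 → x = 0)) → (¬(v + val ≥ -11)))
Then branch requires ((2*z ≠ 5 → x = 0) → (¬(val + x ≥ -20))) ∧ ((¬(2*z ≠ 5 → x = 0)) → (¬(val + z ≥ -9))); else branch requires val < 0 ∧ ((2*v ≠ 1 → x = 0) → (¬(val + x ≥ -20))) ∧ ((¬(2*v ≠ 1 → x = 0)) → (¬(v + val ≥ -11))).
Before the if: ((z ≠ 15 ∧ z > -11) → (((2*z ≠ 5 → x = 0) → (¬(val + x ≥ -20))) ∧ ((¬(2*z ≠ 5 → x = 0)) → (¬(val + z ≥ -9))))) ∧ ((¬(z ≠ 15 ∧ z > -11)) → (val < 0 ∧ ((2*v ≠ 1 → x = 0) → (¬(val + x ≥ -20))) ∧ ((¬(2*v ≠ 1 → x = 0)) → (¬(v + val ≥ -11)))))
Answer: WP = ((z ≠ 15 ∧ z > -11) → (((2*z ≠ 5 → x = 0) → (¬(val + x ≥ -20))) ∧ ((¬(2*z ≠ 5 → x = 0)) → (¬(val + z ≥ -9))))) ∧ ((¬(z ≠ 15 ∧ z > -11)) → (val < 0 ∧ ((2*v ≠ 1 → x = 0) → (¬(val + x ≥ -20))) ∧ ((¬(2*v ≠ 1 → x = 0)) → (¬(v + val ≥ -11)))))


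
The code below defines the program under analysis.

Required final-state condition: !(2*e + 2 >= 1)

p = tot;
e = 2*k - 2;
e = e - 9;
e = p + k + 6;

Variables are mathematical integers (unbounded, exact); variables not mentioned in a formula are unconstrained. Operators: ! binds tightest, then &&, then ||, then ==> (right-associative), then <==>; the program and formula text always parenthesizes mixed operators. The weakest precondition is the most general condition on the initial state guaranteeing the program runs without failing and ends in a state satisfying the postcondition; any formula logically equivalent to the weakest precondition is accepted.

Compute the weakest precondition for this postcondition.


Working backward. After the program, the postcondition !(2*e + 2 >= 1) must hold; in canonical form it is !(2*e >= -1).
Before e := p + k + 6: !(2*k + 2*p >= -13)
Before e := e - 9: !(2*k + 2*p >= -13)
Before e := 2*k - 2: !(2*k + 2*p >= -13)
Before p := tot: !(2*k + 2*tot >= -13)
Answer: WP = !(2*k + 2*tot >= -13)


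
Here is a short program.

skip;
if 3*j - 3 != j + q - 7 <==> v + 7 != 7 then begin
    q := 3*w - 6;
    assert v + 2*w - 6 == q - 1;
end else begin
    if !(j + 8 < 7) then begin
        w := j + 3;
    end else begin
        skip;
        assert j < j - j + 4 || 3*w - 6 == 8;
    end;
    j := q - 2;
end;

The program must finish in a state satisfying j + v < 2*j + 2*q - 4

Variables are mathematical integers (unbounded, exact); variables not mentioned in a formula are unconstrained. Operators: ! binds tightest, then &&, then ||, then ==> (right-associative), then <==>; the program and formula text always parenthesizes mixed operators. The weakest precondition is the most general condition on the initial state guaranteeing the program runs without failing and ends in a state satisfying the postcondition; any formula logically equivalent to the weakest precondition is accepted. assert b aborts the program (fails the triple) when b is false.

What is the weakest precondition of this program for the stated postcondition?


Working backward. After the program, the postcondition j + v < 2*j + 2*q - 4 must hold; in canonical form it is v < j + 2*q - 4.
Then branch requires v == w - 1 && v < j + 6*w - 16; else branch requires ((!(j < -1)) ==> v < 3*q - 6) && (j < -1 ==> ((j < 4 || 3*w == 14) && v < 3*q - 6)).
Before the if: ((2*j != q - 4 <==> v != 0) ==> (v == w - 1 && v < j + 6*w - 16)) && ((!(2*j != q - 4 <==> v != 0)) ==> (((!(j < -1)) ==> v < 3*q - 6) && (j < -1 ==> ((j < 4 || 3*w == 14) && v < 3*q - 6))))
Before skip: ((2*j != q - 4 <==> v != 0) ==> (v == w - 1 && v < j + 6*w - 16)) && ((!(2*j != q - 4 <==> v != 0)) ==> (((!(j < -1)) ==> v < 3*q - 6) && (j < -1 ==> ((j < 4 || 3*w == 14) && v < 3*q - 6))))
Answer: WP = ((2*j != q - 4 <==> v != 0) ==> (v == w - 1 && v < j + 6*w - 16)) && ((!(2*j != q - 4 <==> v != 0)) ==> (((!(j < -1)) ==> v < 3*q - 6) && (j < -1 ==> ((j < 4 || 3*w == 14) && v < 3*q - 6))))


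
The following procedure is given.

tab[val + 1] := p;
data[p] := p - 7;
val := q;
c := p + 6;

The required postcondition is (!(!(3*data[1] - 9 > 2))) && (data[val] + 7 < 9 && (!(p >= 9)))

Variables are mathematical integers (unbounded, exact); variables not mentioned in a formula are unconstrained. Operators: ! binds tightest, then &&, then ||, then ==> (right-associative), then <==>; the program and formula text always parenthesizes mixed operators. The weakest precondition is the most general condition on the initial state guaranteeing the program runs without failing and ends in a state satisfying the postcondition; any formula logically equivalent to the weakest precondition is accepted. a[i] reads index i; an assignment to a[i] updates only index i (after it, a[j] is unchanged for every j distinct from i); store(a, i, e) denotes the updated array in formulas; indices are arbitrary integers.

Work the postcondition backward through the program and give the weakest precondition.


Working backward. After the program, the postcondition (!(!(3*data[1] - 9 > 2))) && (data[val] + 7 < 9 && (!(p >= 9))) must hold; in canonical form it is 3*data[1] > 11 && data[val] < 2 && (!(p >= 9)).
Before c := p + 6: 3*data[1] > 11 && data[val] < 2 && (!(p >= 9))
Before val := q: 3*data[1] > 11 && data[q] < 2 && (!(p >= 9))
Before data[p] := p - 7: 3*store(data, p, p - 7)[1] > 11 && store(data, p, p - 7)[q] < 2 && (!(p >= 9))
Before tab[val + 1] := p: 3*store(data, p, p - 7)[1] > 11 && store(data, p, p - 7)[q] < 2 && (!(p >= 9))
Answer: WP = 3*store(data, p, p - 7)[1] > 11 && store(data, p, p - 7)[q] < 2 && (!(p >= 9))


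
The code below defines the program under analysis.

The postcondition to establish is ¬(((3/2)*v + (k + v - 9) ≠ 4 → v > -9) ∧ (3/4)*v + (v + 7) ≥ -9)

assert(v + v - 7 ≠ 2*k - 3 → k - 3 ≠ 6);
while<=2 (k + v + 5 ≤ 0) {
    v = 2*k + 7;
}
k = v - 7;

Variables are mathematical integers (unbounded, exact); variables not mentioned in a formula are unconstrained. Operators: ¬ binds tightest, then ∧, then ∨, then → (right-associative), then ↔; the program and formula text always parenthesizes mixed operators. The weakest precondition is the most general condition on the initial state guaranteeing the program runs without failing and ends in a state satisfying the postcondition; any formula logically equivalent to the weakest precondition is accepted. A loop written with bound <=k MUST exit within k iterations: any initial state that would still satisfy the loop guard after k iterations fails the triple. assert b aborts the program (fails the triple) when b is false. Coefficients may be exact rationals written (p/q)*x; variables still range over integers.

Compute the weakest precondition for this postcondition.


Working backward. After the program, the postcondition ¬(((3/2)*v + (k + v - 9) ≠ 4 → v > -9) ∧ (3/4)*v + (v + 7) ≥ -9) must hold; in canonical form it is ¬((k + (5/2)*v ≠ 13 → v > -9) ∧ (7/4)*v ≥ -16).
Before k := v - 7: ¬(((7/2)*v ≠ 20 → v > -9) ∧ (7/4)*v ≥ -16)
Before the loop (bound <=2), unroll the exhaustion recursion (WP_0 = exit-now case; WP_j = one more guarded iteration, up to j = 2):
  WP_0: (¬(k + v ≤ -5)) ∧ (¬(((7/2)*v ≠ 20 → v > -9) ∧ (7/4)*v ≥ -16))
  WP_1: (k + v ≤ -5 → ((¬(3*k ≤ -12)) ∧ (¬((7*k ≠ -9/2 → 2*k > -16) ∧ (7/2)*k ≥ -113/4)))) ∧ ((¬(k + v ≤ -5)) → (¬(((7/2)*v ≠ 20 → v > -9) ∧ (7/4)*v ≥ -16)))
  WP_2: (k + v ≤ -5 → ((3*k ≤ -12 → ((¬(3*k ≤ -12)) ∧ (¬((7*k ≠ -9/2 → 2*k > -16) ∧ (7/2)*k ≥ -113/4)))) ∧ ((¬(3*k ≤ -12)) → (¬((7*k ≠ -9/2 → 2*k > -16) ∧ (7/2)*k ≥ -113/4))))) ∧ ((¬(k + v ≤ -5)) → (¬(((7/2)*v ≠ 20 → v > -9) ∧ (7/4)*v ≥ -16)))
So before the loop: (k + v ≤ -5 → ((3*k ≤ -12 → ((¬(3*k ≤ -12)) ∧ (¬((7*k ≠ -9/2 → 2*k > -16) ∧ (7/2)*k ≥ -113/4)))) ∧ ((¬(3*k ≤ -12)) → (¬((7*k ≠ -9/2 → 2*k > -16) ∧ (7/2)*k ≥ -113/4))))) ∧ ((¬(k + v ≤ -5)) → (¬(((7/2)*v ≠ 20 → v > -9) ∧ (7/4)*v ≥ -16)))
Before assert v + v - 7 ≠ 2*k - 3 → k - 3 ≠ 6: (2*v ≠ 2*k + 4 → k ≠ 9) ∧ (k + v ≤ -5 → ((3*k ≤ -12 → ((¬(3*k ≤ -12)) ∧ (¬((7*k ≠ -9/2 → 2*k > -16) ∧ (7/2)*k ≥ -113/4)))) ∧ ((¬(3*k ≤ -12)) → (¬((7*k ≠ -9/2 → 2*k > -16) ∧ (7/2)*k ≥ -113/4))))) ∧ ((¬(k + v ≤ -5)) → (¬(((7/2)*v ≠ 20 → v > -9) ∧ (7/4)*v ≥ -16)))
Answer: WP = (2*v ≠ 2*k + 4 → k ≠ 9) ∧ (k + v ≤ -5 → ((3*k ≤ -12 → ((¬(3*k ≤ -12)) ∧ (¬((7*k ≠ -9/2 → 2*k > -16) ∧ (7/2)*k ≥ -113/4)))) ∧ ((¬(3*k ≤ -12)) → (¬((7*k ≠ -9/2 → 2*k > -16) ∧ (7/2)*k ≥ -113/4))))) ∧ ((¬(k + v ≤ -5)) → (¬(((7/2)*v ≠ 20 → v > -9) ∧ (7/4)*v ≥ -16)))


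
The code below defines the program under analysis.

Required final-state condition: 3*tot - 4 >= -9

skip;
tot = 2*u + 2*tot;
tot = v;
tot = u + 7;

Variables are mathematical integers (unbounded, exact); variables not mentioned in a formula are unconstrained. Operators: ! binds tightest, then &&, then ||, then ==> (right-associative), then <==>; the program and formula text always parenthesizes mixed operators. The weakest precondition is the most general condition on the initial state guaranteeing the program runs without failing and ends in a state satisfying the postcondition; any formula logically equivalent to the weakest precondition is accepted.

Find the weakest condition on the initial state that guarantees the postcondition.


Working backward. After the program, the postcondition 3*tot - 4 >= -9 must hold; in canonical form it is 3*tot >= -5.
Before tot := u + 7: 3*u >= -26
Before tot := v: 3*u >= -26
Before tot := 2*u + 2*tot: 3*u >= -26
Before skip: 3*u >= -26
Answer: WP = 3*u >= -26


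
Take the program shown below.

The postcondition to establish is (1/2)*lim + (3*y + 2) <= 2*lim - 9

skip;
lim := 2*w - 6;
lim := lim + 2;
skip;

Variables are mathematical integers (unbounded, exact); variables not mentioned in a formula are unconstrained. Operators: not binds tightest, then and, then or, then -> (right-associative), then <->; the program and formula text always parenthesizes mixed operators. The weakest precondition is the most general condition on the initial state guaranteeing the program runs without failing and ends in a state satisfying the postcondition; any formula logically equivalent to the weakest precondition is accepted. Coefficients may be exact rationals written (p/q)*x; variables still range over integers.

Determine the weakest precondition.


Working backward. After the program, the postcondition (1/2)*lim + (3*y + 2) <= 2*lim - 9 must hold; in canonical form it is 3*y <= (3/2)*lim - 11.
Before skip: 3*y <= (3/2)*lim - 11
Before lim := lim + 2: 3*y <= (3/2)*lim - 8
Before lim := 2*w - 6: 3*y <= 3*w - 17
Before skip: 3*y <= 3*w - 17
Answer: WP = 3*y <= 3*w - 17


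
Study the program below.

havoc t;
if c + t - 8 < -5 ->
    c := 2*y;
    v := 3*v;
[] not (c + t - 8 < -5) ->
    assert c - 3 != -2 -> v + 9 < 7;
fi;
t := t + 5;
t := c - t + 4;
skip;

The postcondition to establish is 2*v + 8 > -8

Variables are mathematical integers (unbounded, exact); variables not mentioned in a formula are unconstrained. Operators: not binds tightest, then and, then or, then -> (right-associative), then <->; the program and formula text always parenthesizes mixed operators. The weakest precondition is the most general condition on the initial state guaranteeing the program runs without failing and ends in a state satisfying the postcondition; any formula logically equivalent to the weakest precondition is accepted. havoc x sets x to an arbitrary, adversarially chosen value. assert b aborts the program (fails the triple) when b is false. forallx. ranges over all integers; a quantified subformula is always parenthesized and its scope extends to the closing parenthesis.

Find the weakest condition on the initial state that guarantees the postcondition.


Working backward. After the program, the postcondition 2*v + 8 > -8 must hold; in canonical form it is 2*v > -16.
Before skip: 2*v > -16
Before t := c - t + 4: 2*v > -16
Before t := t + 5: 2*v > -16
Then branch requires 6*v > -16; else branch requires (c != 1 -> v < -2) and 2*v > -16.
Before the if: (c + t < 3 -> 6*v > -16) and ((not (c + t < 3)) -> ((c != 1 -> v < -2) and 2*v > -16))
Before havoc t: forall t_1. ((c + t_1 < 3 -> 6*v > -16) and ((not (c + t_1 < 3)) -> ((c != 1 -> v < -2) and 2*v > -16)))
Answer: WP = forall t_1. ((c + t_1 < 3 -> 6*v > -16) and ((not (c + t_1 < 3)) -> ((c != 1 -> v < -2) and 2*v > -16)))


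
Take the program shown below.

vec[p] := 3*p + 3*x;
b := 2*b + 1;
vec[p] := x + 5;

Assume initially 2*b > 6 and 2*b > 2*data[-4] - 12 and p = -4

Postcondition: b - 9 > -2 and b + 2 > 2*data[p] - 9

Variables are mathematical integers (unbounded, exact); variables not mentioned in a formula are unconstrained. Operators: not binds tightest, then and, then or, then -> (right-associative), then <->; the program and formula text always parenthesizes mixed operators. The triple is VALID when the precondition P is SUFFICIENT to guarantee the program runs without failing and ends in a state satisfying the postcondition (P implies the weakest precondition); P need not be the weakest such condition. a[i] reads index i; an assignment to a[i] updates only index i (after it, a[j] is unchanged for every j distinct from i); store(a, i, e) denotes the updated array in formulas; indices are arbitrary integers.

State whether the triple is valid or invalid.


Working backward. After the program, the postcondition b - 9 > -2 and b + 2 > 2*data[p] - 9 must hold; in canonical form it is b > 7 and b > 2*data[p] - 11.
Before vec[p] := x + 5: b > 7 and b > 2*data[p] - 11
Before b := 2*b + 1: 2*b > 6 and 2*b > 2*data[p] - 12
Before vec[p] := 3*p + 3*x: 2*b > 6 and 2*b > 2*data[p] - 12
The weakest precondition is 2*b > 6 and 2*b > 2*data[p] - 12.
Check whether 2*b > 6 and 2*b > 2*data[-4] - 12 and p = -4 implies it.
Every state satisfying the precondition satisfies the weakest precondition: the implication holds.
Answer: valid


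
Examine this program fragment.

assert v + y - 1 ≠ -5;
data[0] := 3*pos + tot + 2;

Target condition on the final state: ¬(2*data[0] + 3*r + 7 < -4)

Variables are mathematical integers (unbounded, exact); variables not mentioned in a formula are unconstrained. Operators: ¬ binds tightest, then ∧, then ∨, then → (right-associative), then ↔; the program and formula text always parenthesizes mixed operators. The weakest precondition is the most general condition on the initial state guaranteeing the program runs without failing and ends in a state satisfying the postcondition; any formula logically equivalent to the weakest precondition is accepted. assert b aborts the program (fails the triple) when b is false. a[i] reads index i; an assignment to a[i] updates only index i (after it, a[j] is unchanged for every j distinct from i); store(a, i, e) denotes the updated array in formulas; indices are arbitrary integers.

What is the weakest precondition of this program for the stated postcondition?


Working backward. After the program, the postcondition ¬(2*data[0] + 3*r + 7 < -4) must hold; in canonical form it is ¬(2*data[0] + 3*r < -11).
Before data[0] := 3*pos + tot + 2: ¬(6*pos + 3*r + 2*tot < -15)
Before assert v + y - 1 ≠ -5: v + y ≠ -4 ∧ (¬(6*pos + 3*r + 2*tot < -15))
Answer: WP = v + y ≠ -4 ∧ (¬(6*pos + 3*r + 2*tot < -15))


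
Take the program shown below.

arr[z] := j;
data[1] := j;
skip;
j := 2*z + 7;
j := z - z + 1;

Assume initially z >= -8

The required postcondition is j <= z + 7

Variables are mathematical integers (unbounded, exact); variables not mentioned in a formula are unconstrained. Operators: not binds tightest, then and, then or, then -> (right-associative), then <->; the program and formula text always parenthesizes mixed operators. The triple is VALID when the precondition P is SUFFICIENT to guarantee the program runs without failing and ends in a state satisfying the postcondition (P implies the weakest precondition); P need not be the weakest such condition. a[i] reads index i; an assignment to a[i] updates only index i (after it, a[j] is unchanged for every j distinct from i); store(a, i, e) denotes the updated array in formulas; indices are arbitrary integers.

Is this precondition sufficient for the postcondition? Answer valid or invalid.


Working backward. After the program, j <= z + 7 must hold.
Before j := z - z + 1: z >= -6
Before j := 2*z + 7: z >= -6
Before skip: z >= -6
Before data[1] := j: z >= -6
Before arr[z] := j: z >= -6
The weakest precondition is z >= -6.
Check whether z >= -8 implies it.
Countermodel: at the initial state z = -8, the precondition holds but the weakest precondition fails.
Answer: invalid


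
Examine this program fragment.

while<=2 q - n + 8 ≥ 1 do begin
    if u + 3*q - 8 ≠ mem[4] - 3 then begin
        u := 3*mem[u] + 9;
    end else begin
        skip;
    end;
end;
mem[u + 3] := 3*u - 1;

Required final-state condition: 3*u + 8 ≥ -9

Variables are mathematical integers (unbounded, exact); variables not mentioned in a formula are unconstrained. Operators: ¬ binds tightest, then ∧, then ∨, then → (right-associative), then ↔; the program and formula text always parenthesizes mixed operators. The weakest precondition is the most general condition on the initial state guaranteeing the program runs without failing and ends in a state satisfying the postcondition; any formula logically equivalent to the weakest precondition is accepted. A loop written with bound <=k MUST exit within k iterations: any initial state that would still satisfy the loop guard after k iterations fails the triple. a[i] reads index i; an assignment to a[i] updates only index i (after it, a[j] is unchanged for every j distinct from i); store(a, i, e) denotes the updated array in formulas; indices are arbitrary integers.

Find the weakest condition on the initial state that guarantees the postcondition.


Working backward. After the program, the postcondition 3*u + 8 ≥ -9 must hold; in canonical form it is 3*u ≥ -17.
Before mem[u + 3] := 3*u - 1: 3*u ≥ -17
Before the loop (bound <=2), unroll the exhaustion recursion (WP_0 = exit-now case; WP_j = one more guarded iteration, up to j = 2):
  WP_0: (¬(q ≥ n - 7)) ∧ 3*u ≥ -17
  WP_1: (q ≥ n - 7 → ((3*q + u ≠ mem[4] + 5 → ((¬(q ≥ n - 7)) ∧ 9*mem[u] ≥ -44)) ∧ ((¬(3*q + u ≠ mem[4] + 5)) → ((¬(q ≥ n - 7)) ∧ 3*u ≥ -17)))) ∧ ((¬(q ≥ n - 7)) → 3*u ≥ -17)
  WP_2: (q ≥ n - 7 → ((3*q + u ≠ mem[4] + 5 → ((q ≥ n - 7 → ((3*mem[u] + 3*q ≠ mem[4] - 4 → ((¬(q ≥ n - 7)) ∧ 9*mem[3*mem[u] + 9] ≥ -44)) ∧ ((¬(3*mem[u] + 3*q ≠ mem[4] - 4)) → ((¬(q ≥ n - 7)) ∧ 9*mem[u] ≥ -44)))) ∧ ((¬(q ≥ n - 7)) → 9*mem[u] ≥ -44))) ∧ ((¬(3*q + u ≠ mem[4] + 5)) → ((q ≥ n - 7 → ((3*q + u ≠ mem[4] + 5 → ((¬(q ≥ n - 7)) ∧ 9*mem[u] ≥ -44)) ∧ ((¬(3*q + u ≠ mem[4] + 5)) → ((¬(q ≥ n - 7)) ∧ 3*u ≥ -17)))) ∧ ((¬(q ≥ n - 7)) → 3*u ≥ -17))))) ∧ ((¬(q ≥ n - 7)) → 3*u ≥ -17)
So before the loop: (q ≥ n - 7 → ((3*q + u ≠ mem[4] + 5 → ((q ≥ n - 7 → ((3*mem[u] + 3*q ≠ mem[4] - 4 → ((¬(q ≥ n - 7)) ∧ 9*mem[3*mem[u] + 9] ≥ -44)) ∧ ((¬(3*mem[u] + 3*q ≠ mem[4] - 4)) → ((¬(q ≥ n - 7)) ∧ 9*mem[u] ≥ -44)))) ∧ ((¬(q ≥ n - 7)) → 9*mem[u] ≥ -44))) ∧ ((¬(3*q + u ≠ mem[4] + 5)) → ((q ≥ n - 7 → ((3*q + u ≠ mem[4] + 5 → ((¬(q ≥ n - 7)) ∧ 9*mem[u] ≥ -44)) ∧ ((¬(3*q + u ≠ mem[4] + 5)) → ((¬(q ≥ n - 7)) ∧ 3*u ≥ -17)))) ∧ ((¬(q ≥ n - 7)) → 3*u ≥ -17))))) ∧ ((¬(q ≥ n - 7)) → 3*u ≥ -17)
Answer: WP = (q ≥ n - 7 → ((3*q + u ≠ mem[4] + 5 → ((q ≥ n - 7 → ((3*mem[u] + 3*q ≠ mem[4] - 4 → ((¬(q ≥ n - 7)) ∧ 9*mem[3*mem[u] + 9] ≥ -44)) ∧ ((¬(3*mem[u] + 3*q ≠ mem[4] - 4)) → ((¬(q ≥ n - 7)) ∧ 9*mem[u] ≥ -44)))) ∧ ((¬(q ≥ n - 7)) → 9*mem[u] ≥ -44))) ∧ ((¬(3*q + u ≠ mem[4] + 5)) → ((q ≥ n - 7 → ((3*q + u ≠ mem[4] + 5 → ((¬(q ≥ n - 7)) ∧ 9*mem[u] ≥ -44)) ∧ ((¬(3*q + u ≠ mem[4] + 5)) → ((¬(q ≥ n - 7)) ∧ 3*u ≥ -17)))) ∧ ((¬(q ≥ n - 7)) → 3*u ≥ -17))))) ∧ ((¬(q ≥ n - 7)) → 3*u ≥ -17)
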